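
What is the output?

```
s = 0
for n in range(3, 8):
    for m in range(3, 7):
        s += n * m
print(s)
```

n=3,m=3: s = 0+9 = 9
n=3,m=4: s = 9+12 = 21
n=3,m=5: s = 21+15 = 36
n=3,m=6: s = 36+18 = 54
n=4,m=3: s = 54+12 = 66
n=4,m=4: s = 66+16 = 82
n=4,m=5: s = 82+20 = 102
n=4,m=6: s = 102+24 = 126
n=5,m=3: s = 126+15 = 141
n=5,m=4: s = 141+20 = 161
n=5,m=5: s = 161+25 = 186
n=5,m=6: s = 186+30 = 216
n=6,m=3: s = 216+18 = 234
n=6,m=4: s = 234+24 = 258
n=6,m=5: s = 258+30 = 288
n=6,m=6: s = 288+36 = 324
n=7,m=3: s = 324+21 = 345
n=7,m=4: s = 345+28 = 373
n=7,m=5: s = 373+35 = 408
n=7,m=6: s = 408+42 = 450

450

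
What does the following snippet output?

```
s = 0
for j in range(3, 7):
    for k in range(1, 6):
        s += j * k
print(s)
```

j=3,k=1: s = 0+3 = 3
j=3,k=2: s = 3+6 = 9
j=3,k=3: s = 9+9 = 18
j=3,k=4: s = 18+12 = 30
j=3,k=5: s = 30+15 = 45
j=4,k=1: s = 45+4 = 49
j=4,k=2: s = 49+8 = 57
j=4,k=3: s = 57+12 = 69
j=4,k=4: s = 69+16 = 85
j=4,k=5: s = 85+20 = 105
j=5,k=1: s = 105+5 = 110
j=5,k=2: s = 110+10 = 120
j=5,k=3: s = 120+15 = 135
j=5,k=4: s = 135+20 = 155
j=5,k=5: s = 155+25 = 180
j=6,k=1: s = 180+6 = 186
j=6,k=2: s = 186+12 = 198
j=6,k=3: s = 198+18 = 216
j=6,k=4: s = 216+24 = 240
j=6,k=5: s = 240+30 = 270

270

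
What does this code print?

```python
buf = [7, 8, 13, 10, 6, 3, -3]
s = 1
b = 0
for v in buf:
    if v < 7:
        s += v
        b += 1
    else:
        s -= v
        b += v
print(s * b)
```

v=7: not <7, s = 1-7 = -6; b=7
v=8: not <7, s = (-6)-8 = -14; b=15
v=13: not <7, s = (-14)-13 = -27; b=28
v=10: not <7, s = (-27)-10 = -37; b=38
v=6: <7, s = (-37)+6 = -31; b=39
v=3: <7, s = (-31)+3 = -28; b=40
v=-3: <7, s = (-28)+(-3) = -31; b=41
s*b = (-31)*41 = -1271

-1271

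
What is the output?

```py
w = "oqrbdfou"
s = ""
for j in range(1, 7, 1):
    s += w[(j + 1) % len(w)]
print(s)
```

rbdfou

j=1: add w[2]='r' → 'r'
j=2: add w[3]='b' → 'rb'
j=3: add w[4]='d' → 'rbd'
j=4: add w[5]='f' → 'rbdf'
j=5: add w[6]='o' → 'rbdfo'
j=6: add w[7]='u' → 'rbdfou'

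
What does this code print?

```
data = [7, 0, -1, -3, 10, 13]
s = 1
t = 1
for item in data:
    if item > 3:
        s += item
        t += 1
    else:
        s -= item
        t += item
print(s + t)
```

item=7: >3, s = 1+7 = 8; t=2
item=0: not >3, s = 8-0 = 8; t=2
item=-1: not >3, s = 8-(-1) = 9; t=1
item=-3: not >3, s = 9-(-3) = 12; t=-2
item=10: >3, s = 12+10 = 22; t=-1
item=13: >3, s = 22+13 = 35; t=0
s+t = 35+0 = 35

35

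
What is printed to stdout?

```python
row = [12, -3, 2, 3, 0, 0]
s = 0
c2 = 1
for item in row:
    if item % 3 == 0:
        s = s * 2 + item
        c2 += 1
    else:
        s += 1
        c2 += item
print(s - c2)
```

item=12: %3==0, s = 0*2+12 = 12; c2=2
item=-3: %3==0, s = 12*2+(-3) = 21; c2=3
item=2: not %3==0, s = 21+1 = 22; c2=5
item=3: %3==0, s = 22*2+3 = 47; c2=6
item=0: %3==0, s = 47*2+0 = 94; c2=7
item=0: %3==0, s = 94*2+0 = 188; c2=8
s-c2 = 188-8 = 180

180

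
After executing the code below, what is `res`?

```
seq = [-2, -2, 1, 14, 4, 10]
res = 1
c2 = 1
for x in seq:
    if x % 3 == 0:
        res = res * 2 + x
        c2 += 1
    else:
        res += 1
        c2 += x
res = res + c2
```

33

x=-2: not %3==0, res = 1+1 = 2; c2=-1
x=-2: not %3==0, res = 2+1 = 3; c2=-3
x=1: not %3==0, res = 3+1 = 4; c2=-2
x=14: not %3==0, res = 4+1 = 5; c2=12
x=4: not %3==0, res = 5+1 = 6; c2=16
x=10: not %3==0, res = 6+1 = 7; c2=26
res+c2 = 7+26 = 33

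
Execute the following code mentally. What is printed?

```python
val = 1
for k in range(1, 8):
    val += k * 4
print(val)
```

113

k=1: val = 1+1*4 = 5
k=2: val = 5+2*4 = 13
k=3: val = 13+3*4 = 25
k=4: val = 25+4*4 = 41
k=5: val = 41+5*4 = 61
k=6: val = 61+6*4 = 85
k=7: val = 85+7*4 = 113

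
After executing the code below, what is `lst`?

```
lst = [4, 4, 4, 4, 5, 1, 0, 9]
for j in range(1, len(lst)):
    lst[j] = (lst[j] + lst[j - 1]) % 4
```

[4, 0, 0, 0, 1, 2, 2, 3]

j=1: lst[1] = (4+4)%4 = 0 → [4, 0, 4, 4, 5, 1, 0, 9]
j=2: lst[2] = (4+0)%4 = 0 → [4, 0, 0, 4, 5, 1, 0, 9]
j=3: lst[3] = (4+0)%4 = 0 → [4, 0, 0, 0, 5, 1, 0, 9]
j=4: lst[4] = (5+0)%4 = 1 → [4, 0, 0, 0, 1, 1, 0, 9]
j=5: lst[5] = (1+1)%4 = 2 → [4, 0, 0, 0, 1, 2, 0, 9]
j=6: lst[6] = (0+2)%4 = 2 → [4, 0, 0, 0, 1, 2, 2, 9]
j=7: lst[7] = (9+2)%4 = 3 → [4, 0, 0, 0, 1, 2, 2, 3]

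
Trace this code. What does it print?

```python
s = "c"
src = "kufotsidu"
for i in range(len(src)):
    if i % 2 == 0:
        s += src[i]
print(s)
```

i=0: add 'k' → 'ck'
i=1: skip
i=2: add 'f' → 'ckf'
i=3: skip
i=4: add 't' → 'ckft'
i=5: skip
i=6: add 'i' → 'ckfti'
i=7: skip
i=8: add 'u' → 'ckftiu'

ckftiu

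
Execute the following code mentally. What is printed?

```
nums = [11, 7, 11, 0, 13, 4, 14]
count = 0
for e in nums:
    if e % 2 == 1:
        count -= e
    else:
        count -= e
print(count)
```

e=11: odd, count = 0-11 = -11
e=7: odd, count = (-11)-7 = -18
e=11: odd, count = (-18)-11 = -29
e=0: not odd, count = (-29)-0 = -29
e=13: odd, count = (-29)-13 = -42
e=4: not odd, count = (-42)-4 = -46
e=14: not odd, count = (-46)-14 = -60

-60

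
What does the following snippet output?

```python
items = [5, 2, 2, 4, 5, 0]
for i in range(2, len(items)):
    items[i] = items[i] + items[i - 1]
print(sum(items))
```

45

i=2: items[2] = 2+2 = 4 → [5, 2, 4, 4, 5, 0]
i=3: items[3] = 4+4 = 8 → [5, 2, 4, 8, 5, 0]
i=4: items[4] = 5+8 = 13 → [5, 2, 4, 8, 13, 0]
i=5: items[5] = 0+13 = 13 → [5, 2, 4, 8, 13, 13]
sum = 45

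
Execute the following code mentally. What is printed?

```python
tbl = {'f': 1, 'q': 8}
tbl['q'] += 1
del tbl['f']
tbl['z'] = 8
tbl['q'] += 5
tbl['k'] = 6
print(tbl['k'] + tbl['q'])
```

tbl['q'] = 8+1 = 9 → {'f': 1, 'q': 9}
del 'f' → {'q': 9}
tbl['z'] = 8 → {'q': 9, 'z': 8}
tbl['q'] = 9+5 = 14 → {'q': 14, 'z': 8}
tbl['k'] = 6 → {'q': 14, 'z': 8, 'k': 6}
tbl['k']+tbl['q'] = 6+14 = 20

20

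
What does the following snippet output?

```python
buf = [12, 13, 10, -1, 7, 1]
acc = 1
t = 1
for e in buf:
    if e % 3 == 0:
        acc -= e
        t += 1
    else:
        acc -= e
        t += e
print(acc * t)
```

-1312

e=12: %3==0, acc = 1-12 = -11; t=2
e=13: not %3==0, acc = (-11)-13 = -24; t=15
e=10: not %3==0, acc = (-24)-10 = -34; t=25
e=-1: not %3==0, acc = (-34)-(-1) = -33; t=24
e=7: not %3==0, acc = (-33)-7 = -40; t=31
e=1: not %3==0, acc = (-40)-1 = -41; t=32
acc*t = (-41)*32 = -1312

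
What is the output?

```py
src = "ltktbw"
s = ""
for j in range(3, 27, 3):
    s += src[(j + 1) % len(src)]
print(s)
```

j=3: add src[4]='b' → 'b'
j=6: add src[1]='t' → 'bt'
j=9: add src[4]='b' → 'btb'
j=12: add src[1]='t' → 'btbt'
j=15: add src[4]='b' → 'btbtb'
j=18: add src[1]='t' → 'btbtbt'
j=21: add src[4]='b' → 'btbtbtb'
j=24: add src[1]='t' → 'btbtbtbt'

btbtbtbt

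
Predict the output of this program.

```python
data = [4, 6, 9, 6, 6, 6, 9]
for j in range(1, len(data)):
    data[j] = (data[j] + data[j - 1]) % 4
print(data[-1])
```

j=1: data[1] = (6+4)%4 = 2 → [4, 2, 9, 6, 6, 6, 9]
j=2: data[2] = (9+2)%4 = 3 → [4, 2, 3, 6, 6, 6, 9]
j=3: data[3] = (6+3)%4 = 1 → [4, 2, 3, 1, 6, 6, 9]
j=4: data[4] = (6+1)%4 = 3 → [4, 2, 3, 1, 3, 6, 9]
j=5: data[5] = (6+3)%4 = 1 → [4, 2, 3, 1, 3, 1, 9]
j=6: data[6] = (9+1)%4 = 2 → [4, 2, 3, 1, 3, 1, 2]

2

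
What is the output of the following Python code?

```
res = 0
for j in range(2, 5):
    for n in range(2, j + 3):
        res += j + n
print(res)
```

j=2,n=2: res = 0+4 = 4
j=2,n=3: res = 4+5 = 9
j=2,n=4: res = 9+6 = 15
j=3,n=2: res = 15+5 = 20
j=3,n=3: res = 20+6 = 26
j=3,n=4: res = 26+7 = 33
j=3,n=5: res = 33+8 = 41
j=4,n=2: res = 41+6 = 47
j=4,n=3: res = 47+7 = 54
j=4,n=4: res = 54+8 = 62
j=4,n=5: res = 62+9 = 71
j=4,n=6: res = 71+10 = 81

81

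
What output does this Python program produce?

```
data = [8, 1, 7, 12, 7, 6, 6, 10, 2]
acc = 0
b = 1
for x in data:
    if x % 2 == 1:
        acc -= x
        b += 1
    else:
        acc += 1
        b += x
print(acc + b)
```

39

x=8: not odd, acc = 0+1 = 1; b=9
x=1: odd, acc = 1-1 = 0; b=10
x=7: odd, acc = 0-7 = -7; b=11
x=12: not odd, acc = (-7)+1 = -6; b=23
x=7: odd, acc = (-6)-7 = -13; b=24
x=6: not odd, acc = (-13)+1 = -12; b=30
x=6: not odd, acc = (-12)+1 = -11; b=36
x=10: not odd, acc = (-11)+1 = -10; b=46
x=2: not odd, acc = (-10)+1 = -9; b=48
acc+b = (-9)+48 = 39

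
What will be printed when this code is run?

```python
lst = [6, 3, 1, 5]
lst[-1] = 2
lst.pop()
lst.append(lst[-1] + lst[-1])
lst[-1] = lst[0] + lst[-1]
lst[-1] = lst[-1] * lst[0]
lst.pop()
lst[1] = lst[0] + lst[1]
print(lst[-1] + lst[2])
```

lst[-1] = 2 → [6, 3, 1, 2]
pop() removes 2 → [6, 3, 1]
append lst[-1]+lst[-1] = 1+1 = 2 → [6, 3, 1, 2]
lst[-1] = lst[0]+lst[-1] = 6+2 = 8 → [6, 3, 1, 8]
lst[-1] = lst[-1]*lst[0] = 8*6 = 48 → [6, 3, 1, 48]
pop() removes 48 → [6, 3, 1]
lst[1] = lst[0]+lst[1] = 6+3 = 9 → [6, 9, 1]
lst[-1]+lst[2] = 1+1 = 2

2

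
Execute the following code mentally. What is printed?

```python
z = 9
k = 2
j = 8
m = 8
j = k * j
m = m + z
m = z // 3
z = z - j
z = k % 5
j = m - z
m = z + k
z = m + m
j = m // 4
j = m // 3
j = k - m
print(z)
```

j = 2*8 = 16
m = 8+9 = 17
m = 9//3 = 3
z = 9-16 = -7
z = 2%5 = 2
j = 3-2 = 1
m = 2+2 = 4
z = 4+4 = 8
j = 4//4 = 1
j = 4//3 = 1
j = 2-4 = -2

8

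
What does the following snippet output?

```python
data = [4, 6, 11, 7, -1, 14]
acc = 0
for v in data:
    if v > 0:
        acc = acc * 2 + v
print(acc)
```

184

v=4: >0, acc = 0*2+4 = 4
v=6: >0, acc = 4*2+6 = 14
v=11: >0, acc = 14*2+11 = 39
v=7: >0, acc = 39*2+7 = 85
v=-1: not >0
v=14: >0, acc = 85*2+14 = 184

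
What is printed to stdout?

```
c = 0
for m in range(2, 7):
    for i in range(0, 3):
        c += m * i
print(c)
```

m=2,i=0: c = 0+0 = 0
m=2,i=1: c = 0+2 = 2
m=2,i=2: c = 2+4 = 6
m=3,i=0: c = 6+0 = 6
m=3,i=1: c = 6+3 = 9
m=3,i=2: c = 9+6 = 15
m=4,i=0: c = 15+0 = 15
m=4,i=1: c = 15+4 = 19
m=4,i=2: c = 19+8 = 27
m=5,i=0: c = 27+0 = 27
m=5,i=1: c = 27+5 = 32
m=5,i=2: c = 32+10 = 42
m=6,i=0: c = 42+0 = 42
m=6,i=1: c = 42+6 = 48
m=6,i=2: c = 48+12 = 60

60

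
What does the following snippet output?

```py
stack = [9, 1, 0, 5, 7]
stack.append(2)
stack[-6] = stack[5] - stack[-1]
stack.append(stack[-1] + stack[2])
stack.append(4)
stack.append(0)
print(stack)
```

[0, 1, 0, 5, 7, 2, 2, 4, 0]

append 2 → [9, 1, 0, 5, 7, 2]
stack[-6] = stack[5]-stack[-1] = 2-2 = 0 → [0, 1, 0, 5, 7, 2]
append stack[-1]+stack[2] = 2+0 = 2 → [0, 1, 0, 5, 7, 2, 2]
append 4 → [0, 1, 0, 5, 7, 2, 2, 4]
append 0 → [0, 1, 0, 5, 7, 2, 2, 4, 0]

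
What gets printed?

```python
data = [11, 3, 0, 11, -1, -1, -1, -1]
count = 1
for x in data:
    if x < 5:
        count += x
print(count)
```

0

x=11: not <5
x=3: <5, count = 1+3 = 4
x=0: <5, count = 4+0 = 4
x=11: not <5
x=-1: <5, count = 4+(-1) = 3
x=-1: <5, count = 3+(-1) = 2
x=-1: <5, count = 2+(-1) = 1
x=-1: <5, count = 1+(-1) = 0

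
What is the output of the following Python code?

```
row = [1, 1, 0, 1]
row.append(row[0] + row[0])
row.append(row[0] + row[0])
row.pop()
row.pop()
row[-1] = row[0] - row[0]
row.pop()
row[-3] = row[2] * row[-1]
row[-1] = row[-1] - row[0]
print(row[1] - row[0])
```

1

append row[0]+row[0] = 1+1 = 2 → [1, 1, 0, 1, 2]
append row[0]+row[0] = 1+1 = 2 → [1, 1, 0, 1, 2, 2]
pop() removes 2 → [1, 1, 0, 1, 2]
pop() removes 2 → [1, 1, 0, 1]
row[-1] = row[0]-row[0] = 1-1 = 0 → [1, 1, 0, 0]
pop() removes 0 → [1, 1, 0]
row[-3] = row[2]*row[-1] = 0*0 = 0 → [0, 1, 0]
row[-1] = row[-1]-row[0] = 0-0 = 0 → [0, 1, 0]
row[1]-row[0] = 1-0 = 1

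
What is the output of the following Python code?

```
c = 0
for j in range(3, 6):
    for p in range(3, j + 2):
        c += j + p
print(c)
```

j=3,p=3: c = 0+6 = 6
j=3,p=4: c = 6+7 = 13
j=4,p=3: c = 13+7 = 20
j=4,p=4: c = 20+8 = 28
j=4,p=5: c = 28+9 = 37
j=5,p=3: c = 37+8 = 45
j=5,p=4: c = 45+9 = 54
j=5,p=5: c = 54+10 = 64
j=5,p=6: c = 64+11 = 75

75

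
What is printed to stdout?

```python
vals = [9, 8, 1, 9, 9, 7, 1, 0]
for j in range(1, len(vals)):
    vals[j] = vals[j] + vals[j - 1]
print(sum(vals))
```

238

j=1: vals[1] = 8+9 = 17 → [9, 17, 1, 9, 9, 7, 1, 0]
j=2: vals[2] = 1+17 = 18 → [9, 17, 18, 9, 9, 7, 1, 0]
j=3: vals[3] = 9+18 = 27 → [9, 17, 18, 27, 9, 7, 1, 0]
j=4: vals[4] = 9+27 = 36 → [9, 17, 18, 27, 36, 7, 1, 0]
j=5: vals[5] = 7+36 = 43 → [9, 17, 18, 27, 36, 43, 1, 0]
j=6: vals[6] = 1+43 = 44 → [9, 17, 18, 27, 36, 43, 44, 0]
j=7: vals[7] = 0+44 = 44 → [9, 17, 18, 27, 36, 43, 44, 44]
sum = 238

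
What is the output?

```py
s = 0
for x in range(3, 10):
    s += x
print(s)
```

x=3: s = 0+3 = 3
x=4: s = 3+4 = 7
x=5: s = 7+5 = 12
x=6: s = 12+6 = 18
x=7: s = 18+7 = 25
x=8: s = 25+8 = 33
x=9: s = 33+9 = 42

42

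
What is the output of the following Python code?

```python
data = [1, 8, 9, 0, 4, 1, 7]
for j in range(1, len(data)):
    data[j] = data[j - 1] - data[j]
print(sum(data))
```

j=1: data[1] = 1-8 = -7 → [1, -7, 9, 0, 4, 1, 7]
j=2: data[2] = (-7)-9 = -16 → [1, -7, -16, 0, 4, 1, 7]
j=3: data[3] = (-16)-0 = -16 → [1, -7, -16, -16, 4, 1, 7]
j=4: data[4] = (-16)-4 = -20 → [1, -7, -16, -16, -20, 1, 7]
j=5: data[5] = (-20)-1 = -21 → [1, -7, -16, -16, -20, -21, 7]
j=6: data[6] = (-21)-7 = -28 → [1, -7, -16, -16, -20, -21, -28]
sum = -107

-107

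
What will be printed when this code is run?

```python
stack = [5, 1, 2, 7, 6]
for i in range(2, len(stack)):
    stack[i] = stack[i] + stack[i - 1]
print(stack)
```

[5, 1, 3, 10, 16]

i=2: stack[2] = 2+1 = 3 → [5, 1, 3, 7, 6]
i=3: stack[3] = 7+3 = 10 → [5, 1, 3, 10, 6]
i=4: stack[4] = 6+10 = 16 → [5, 1, 3, 10, 16]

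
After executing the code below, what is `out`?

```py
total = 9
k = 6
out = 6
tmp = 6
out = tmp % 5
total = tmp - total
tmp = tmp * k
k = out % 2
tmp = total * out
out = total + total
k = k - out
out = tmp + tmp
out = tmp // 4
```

-1

out = 6%5 = 1
total = 6-9 = -3
tmp = 6*6 = 36
k = 1%2 = 1
tmp = (-3)*1 = -3
out = (-3)+(-3) = -6
k = 1-(-6) = 7
out = (-3)+(-3) = -6
out = (-3)//4 = -1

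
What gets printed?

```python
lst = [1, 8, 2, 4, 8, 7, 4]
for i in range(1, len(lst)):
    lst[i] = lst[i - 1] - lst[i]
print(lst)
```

[1, -7, -9, -13, -21, -28, -32]

i=1: lst[1] = 1-8 = -7 → [1, -7, 2, 4, 8, 7, 4]
i=2: lst[2] = (-7)-2 = -9 → [1, -7, -9, 4, 8, 7, 4]
i=3: lst[3] = (-9)-4 = -13 → [1, -7, -9, -13, 8, 7, 4]
i=4: lst[4] = (-13)-8 = -21 → [1, -7, -9, -13, -21, 7, 4]
i=5: lst[5] = (-21)-7 = -28 → [1, -7, -9, -13, -21, -28, 4]
i=6: lst[6] = (-28)-4 = -32 → [1, -7, -9, -13, -21, -28, -32]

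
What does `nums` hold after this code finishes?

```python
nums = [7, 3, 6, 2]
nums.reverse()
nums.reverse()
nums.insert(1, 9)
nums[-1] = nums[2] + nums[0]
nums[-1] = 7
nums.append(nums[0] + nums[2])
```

[7, 9, 3, 6, 7, 10]

reverse → [2, 6, 3, 7]
reverse → [7, 3, 6, 2]
insert 9 at 1 → [7, 9, 3, 6, 2]
nums[-1] = nums[2]+nums[0] = 3+7 = 10 → [7, 9, 3, 6, 10]
nums[-1] = 7 → [7, 9, 3, 6, 7]
append nums[0]+nums[2] = 7+3 = 10 → [7, 9, 3, 6, 7, 10]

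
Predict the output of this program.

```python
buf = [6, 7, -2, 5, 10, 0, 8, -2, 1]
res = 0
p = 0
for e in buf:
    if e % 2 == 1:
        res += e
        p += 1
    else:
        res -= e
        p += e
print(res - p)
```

e=6: not odd, res = 0-6 = -6; p=6
e=7: odd, res = (-6)+7 = 1; p=7
e=-2: not odd, res = 1-(-2) = 3; p=5
e=5: odd, res = 3+5 = 8; p=6
e=10: not odd, res = 8-10 = -2; p=16
e=0: not odd, res = (-2)-0 = -2; p=16
e=8: not odd, res = (-2)-8 = -10; p=24
e=-2: not odd, res = (-10)-(-2) = -8; p=22
e=1: odd, res = (-8)+1 = -7; p=23
res-p = (-7)-23 = -30

-30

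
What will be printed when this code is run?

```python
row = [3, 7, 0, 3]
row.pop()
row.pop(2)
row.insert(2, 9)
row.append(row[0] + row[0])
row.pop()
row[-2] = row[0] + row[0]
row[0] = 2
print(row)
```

pop() removes 3 → [3, 7, 0]
pop(2) removes 0 → [3, 7]
insert 9 at 2 → [3, 7, 9]
append row[0]+row[0] = 3+3 = 6 → [3, 7, 9, 6]
pop() removes 6 → [3, 7, 9]
row[-2] = row[0]+row[0] = 3+3 = 6 → [3, 6, 9]
row[0] = 2 → [2, 6, 9]

[2, 6, 9]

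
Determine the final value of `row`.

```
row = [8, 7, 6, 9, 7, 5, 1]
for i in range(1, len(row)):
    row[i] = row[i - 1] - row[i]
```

i=1: row[1] = 8-7 = 1 → [8, 1, 6, 9, 7, 5, 1]
i=2: row[2] = 1-6 = -5 → [8, 1, -5, 9, 7, 5, 1]
i=3: row[3] = (-5)-9 = -14 → [8, 1, -5, -14, 7, 5, 1]
i=4: row[4] = (-14)-7 = -21 → [8, 1, -5, -14, -21, 5, 1]
i=5: row[5] = (-21)-5 = -26 → [8, 1, -5, -14, -21, -26, 1]
i=6: row[6] = (-26)-1 = -27 → [8, 1, -5, -14, -21, -26, -27]

[8, 1, -5, -14, -21, -26, -27]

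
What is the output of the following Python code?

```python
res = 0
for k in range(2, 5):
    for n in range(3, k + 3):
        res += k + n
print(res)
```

66

k=2,n=3: res = 0+5 = 5
k=2,n=4: res = 5+6 = 11
k=3,n=3: res = 11+6 = 17
k=3,n=4: res = 17+7 = 24
k=3,n=5: res = 24+8 = 32
k=4,n=3: res = 32+7 = 39
k=4,n=4: res = 39+8 = 47
k=4,n=5: res = 47+9 = 56
k=4,n=6: res = 56+10 = 66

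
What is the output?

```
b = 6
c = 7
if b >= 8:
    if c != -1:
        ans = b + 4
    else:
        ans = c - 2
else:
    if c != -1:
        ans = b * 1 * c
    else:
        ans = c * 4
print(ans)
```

42

b=6, c=7
b >= 8 is False; c != -1 is True
→ ans = b * 1 * c = 42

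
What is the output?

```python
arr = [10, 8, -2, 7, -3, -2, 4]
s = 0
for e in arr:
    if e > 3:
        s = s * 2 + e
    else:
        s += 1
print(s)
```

e=10: >3, s = 0*2+10 = 10
e=8: >3, s = 10*2+8 = 28
e=-2: not >3, s = 28+1 = 29
e=7: >3, s = 29*2+7 = 65
e=-3: not >3, s = 65+1 = 66
e=-2: not >3, s = 66+1 = 67
e=4: >3, s = 67*2+4 = 138

138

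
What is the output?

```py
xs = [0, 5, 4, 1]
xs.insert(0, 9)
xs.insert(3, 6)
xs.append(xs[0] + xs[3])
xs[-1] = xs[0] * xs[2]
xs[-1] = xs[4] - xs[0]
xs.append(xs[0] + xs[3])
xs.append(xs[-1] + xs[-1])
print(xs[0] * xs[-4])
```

9

insert 9 at 0 → [9, 0, 5, 4, 1]
insert 6 at 3 → [9, 0, 5, 6, 4, 1]
append xs[0]+xs[3] = 9+6 = 15 → [9, 0, 5, 6, 4, 1, 15]
xs[-1] = xs[0]*xs[2] = 9*5 = 45 → [9, 0, 5, 6, 4, 1, 45]
xs[-1] = xs[4]-xs[0] = 4-9 = -5 → [9, 0, 5, 6, 4, 1, -5]
append xs[0]+xs[3] = 9+6 = 15 → [9, 0, 5, 6, 4, 1, -5, 15]
append xs[-1]+xs[-1] = 15+15 = 30 → [9, 0, 5, 6, 4, 1, -5, 15, 30]
xs[0]*xs[-4] = 9*1 = 9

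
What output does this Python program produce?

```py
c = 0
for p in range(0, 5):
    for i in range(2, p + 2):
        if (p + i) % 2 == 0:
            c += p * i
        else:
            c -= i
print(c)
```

p=1,i=2: odd sum, c = 0-2 = -2
p=2,i=2: even sum, c = (-2)+4 = 2
p=2,i=3: odd sum, c = 2-3 = -1
p=3,i=2: odd sum, c = (-1)-2 = -3
p=3,i=3: even sum, c = (-3)+9 = 6
p=3,i=4: odd sum, c = 6-4 = 2
p=4,i=2: even sum, c = 2+8 = 10
p=4,i=3: odd sum, c = 10-3 = 7
p=4,i=4: even sum, c = 7+16 = 23
p=4,i=5: odd sum, c = 23-5 = 18

18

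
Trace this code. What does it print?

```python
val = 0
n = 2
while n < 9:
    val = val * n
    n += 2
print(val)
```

0

n=2: val = 0*2 = 0
n=4: val = 0*4 = 0
n=6: val = 0*6 = 0
n=8: val = 0*8 = 0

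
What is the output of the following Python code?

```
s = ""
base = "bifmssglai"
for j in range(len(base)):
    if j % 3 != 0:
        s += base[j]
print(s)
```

j=0: skip
j=1: add 'i' → 'i'
j=2: add 'f' → 'if'
j=3: skip
j=4: add 's' → 'ifs'
j=5: add 's' → 'ifss'
j=6: skip
j=7: add 'l' → 'ifssl'
j=8: add 'a' → 'ifssla'
j=9: skip

ifssla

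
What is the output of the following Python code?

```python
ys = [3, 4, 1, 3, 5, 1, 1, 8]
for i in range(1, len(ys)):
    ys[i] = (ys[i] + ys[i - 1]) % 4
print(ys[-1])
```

2

i=1: ys[1] = (4+3)%4 = 3 → [3, 3, 1, 3, 5, 1, 1, 8]
i=2: ys[2] = (1+3)%4 = 0 → [3, 3, 0, 3, 5, 1, 1, 8]
i=3: ys[3] = (3+0)%4 = 3 → [3, 3, 0, 3, 5, 1, 1, 8]
i=4: ys[4] = (5+3)%4 = 0 → [3, 3, 0, 3, 0, 1, 1, 8]
i=5: ys[5] = (1+0)%4 = 1 → [3, 3, 0, 3, 0, 1, 1, 8]
i=6: ys[6] = (1+1)%4 = 2 → [3, 3, 0, 3, 0, 1, 2, 8]
i=7: ys[7] = (8+2)%4 = 2 → [3, 3, 0, 3, 0, 1, 2, 2]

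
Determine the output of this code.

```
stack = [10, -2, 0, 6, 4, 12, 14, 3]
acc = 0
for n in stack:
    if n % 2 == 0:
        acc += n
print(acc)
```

n=10: even, acc = 0+10 = 10
n=-2: even, acc = 10+(-2) = 8
n=0: even, acc = 8+0 = 8
n=6: even, acc = 8+6 = 14
n=4: even, acc = 14+4 = 18
n=12: even, acc = 18+12 = 30
n=14: even, acc = 30+14 = 44
n=3: not even

44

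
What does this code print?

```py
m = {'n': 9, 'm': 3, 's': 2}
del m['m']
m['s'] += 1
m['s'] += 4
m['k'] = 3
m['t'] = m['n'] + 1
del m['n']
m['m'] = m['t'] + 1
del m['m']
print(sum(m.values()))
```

del 'm' → {'n': 9, 's': 2}
m['s'] = 2+1 = 3 → {'n': 9, 's': 3}
m['s'] = 3+4 = 7 → {'n': 9, 's': 7}
m['k'] = 3 → {'n': 9, 's': 7, 'k': 3}
m['t'] = m['n']+1 = 10 → {'n': 9, 's': 7, 'k': 3, 't': 10}
del 'n' → {'s': 7, 'k': 3, 't': 10}
m['m'] = m['t']+1 = 11 → {'s': 7, 'k': 3, 't': 10, 'm': 11}
del 'm' → {'s': 7, 'k': 3, 't': 10}
sum of values = 20

20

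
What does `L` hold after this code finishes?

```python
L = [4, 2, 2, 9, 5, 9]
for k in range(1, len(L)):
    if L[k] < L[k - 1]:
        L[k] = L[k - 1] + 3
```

k=1: 2<4, L[1] = 4+3 = 7 → [4, 7, 2, 9, 5, 9]
k=2: 2<7, L[2] = 7+3 = 10 → [4, 7, 10, 9, 5, 9]
k=3: 9<10, L[3] = 10+3 = 13 → [4, 7, 10, 13, 5, 9]
k=4: 5<13, L[4] = 13+3 = 16 → [4, 7, 10, 13, 16, 9]
k=5: 9<16, L[5] = 16+3 = 19 → [4, 7, 10, 13, 16, 19]

[4, 7, 10, 13, 16, 19]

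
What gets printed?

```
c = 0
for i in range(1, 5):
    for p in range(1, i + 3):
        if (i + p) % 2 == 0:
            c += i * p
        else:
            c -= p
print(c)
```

70

i=1,p=1: even sum, c = 0+1 = 1
i=1,p=2: odd sum, c = 1-2 = -1
i=1,p=3: even sum, c = (-1)+3 = 2
i=2,p=1: odd sum, c = 2-1 = 1
i=2,p=2: even sum, c = 1+4 = 5
i=2,p=3: odd sum, c = 5-3 = 2
i=2,p=4: even sum, c = 2+8 = 10
i=3,p=1: even sum, c = 10+3 = 13
i=3,p=2: odd sum, c = 13-2 = 11
i=3,p=3: even sum, c = 11+9 = 20
i=3,p=4: odd sum, c = 20-4 = 16
i=3,p=5: even sum, c = 16+15 = 31
i=4,p=1: odd sum, c = 31-1 = 30
i=4,p=2: even sum, c = 30+8 = 38
i=4,p=3: odd sum, c = 38-3 = 35
i=4,p=4: even sum, c = 35+16 = 51
i=4,p=5: odd sum, c = 51-5 = 46
i=4,p=6: even sum, c = 46+24 = 70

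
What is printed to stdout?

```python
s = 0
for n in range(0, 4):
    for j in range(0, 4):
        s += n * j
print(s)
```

n=0,j=0: s = 0+0 = 0
n=0,j=1: s = 0+0 = 0
n=0,j=2: s = 0+0 = 0
n=0,j=3: s = 0+0 = 0
n=1,j=0: s = 0+0 = 0
n=1,j=1: s = 0+1 = 1
n=1,j=2: s = 1+2 = 3
n=1,j=3: s = 3+3 = 6
n=2,j=0: s = 6+0 = 6
n=2,j=1: s = 6+2 = 8
n=2,j=2: s = 8+4 = 12
n=2,j=3: s = 12+6 = 18
n=3,j=0: s = 18+0 = 18
n=3,j=1: s = 18+3 = 21
n=3,j=2: s = 21+6 = 27
n=3,j=3: s = 27+9 = 36

36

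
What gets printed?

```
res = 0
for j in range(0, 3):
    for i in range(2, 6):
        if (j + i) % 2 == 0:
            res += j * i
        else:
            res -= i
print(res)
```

j=0,i=2: even sum, res = 0+0 = 0
j=0,i=3: odd sum, res = 0-3 = -3
j=0,i=4: even sum, res = (-3)+0 = -3
j=0,i=5: odd sum, res = (-3)-5 = -8
j=1,i=2: odd sum, res = (-8)-2 = -10
j=1,i=3: even sum, res = (-10)+3 = -7
j=1,i=4: odd sum, res = (-7)-4 = -11
j=1,i=5: even sum, res = (-11)+5 = -6
j=2,i=2: even sum, res = (-6)+4 = -2
j=2,i=3: odd sum, res = (-2)-3 = -5
j=2,i=4: even sum, res = (-5)+8 = 3
j=2,i=5: odd sum, res = 3-5 = -2

-2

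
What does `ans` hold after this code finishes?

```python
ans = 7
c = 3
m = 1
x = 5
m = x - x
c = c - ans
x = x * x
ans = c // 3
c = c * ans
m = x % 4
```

m = 5-5 = 0
c = 3-7 = -4
x = 5*5 = 25
ans = (-4)//3 = -2
c = (-4)*(-2) = 8
m = 25%4 = 1

-2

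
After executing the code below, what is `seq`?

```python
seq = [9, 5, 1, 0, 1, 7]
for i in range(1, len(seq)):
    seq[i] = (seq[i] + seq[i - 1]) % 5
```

[9, 4, 0, 0, 1, 3]

i=1: seq[1] = (5+9)%5 = 4 → [9, 4, 1, 0, 1, 7]
i=2: seq[2] = (1+4)%5 = 0 → [9, 4, 0, 0, 1, 7]
i=3: seq[3] = (0+0)%5 = 0 → [9, 4, 0, 0, 1, 7]
i=4: seq[4] = (1+0)%5 = 1 → [9, 4, 0, 0, 1, 7]
i=5: seq[5] = (7+1)%5 = 3 → [9, 4, 0, 0, 1, 3]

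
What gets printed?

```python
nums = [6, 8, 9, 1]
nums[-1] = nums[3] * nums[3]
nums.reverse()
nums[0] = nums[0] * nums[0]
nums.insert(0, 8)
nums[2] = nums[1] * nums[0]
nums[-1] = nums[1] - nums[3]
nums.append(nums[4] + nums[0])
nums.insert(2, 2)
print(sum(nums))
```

21

nums[-1] = nums[3]*nums[3] = 1*1 = 1 → [6, 8, 9, 1]
reverse → [1, 9, 8, 6]
nums[0] = nums[0]*nums[0] = 1*1 = 1 → [1, 9, 8, 6]
insert 8 at 0 → [8, 1, 9, 8, 6]
nums[2] = nums[1]*nums[0] = 1*8 = 8 → [8, 1, 8, 8, 6]
nums[-1] = nums[1]-nums[3] = 1-8 = -7 → [8, 1, 8, 8, -7]
append nums[4]+nums[0] = (-7)+8 = 1 → [8, 1, 8, 8, -7, 1]
insert 2 at 2 → [8, 1, 2, 8, 8, -7, 1]
sum = 21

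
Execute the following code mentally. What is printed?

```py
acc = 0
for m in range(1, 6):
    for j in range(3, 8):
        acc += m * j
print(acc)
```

375

m=1,j=3: acc = 0+3 = 3
m=1,j=4: acc = 3+4 = 7
m=1,j=5: acc = 7+5 = 12
m=1,j=6: acc = 12+6 = 18
m=1,j=7: acc = 18+7 = 25
m=2,j=3: acc = 25+6 = 31
m=2,j=4: acc = 31+8 = 39
m=2,j=5: acc = 39+10 = 49
m=2,j=6: acc = 49+12 = 61
m=2,j=7: acc = 61+14 = 75
m=3,j=3: acc = 75+9 = 84
m=3,j=4: acc = 84+12 = 96
m=3,j=5: acc = 96+15 = 111
m=3,j=6: acc = 111+18 = 129
m=3,j=7: acc = 129+21 = 150
m=4,j=3: acc = 150+12 = 162
m=4,j=4: acc = 162+16 = 178
m=4,j=5: acc = 178+20 = 198
m=4,j=6: acc = 198+24 = 222
m=4,j=7: acc = 222+28 = 250
m=5,j=3: acc = 250+15 = 265
m=5,j=4: acc = 265+20 = 285
m=5,j=5: acc = 285+25 = 310
m=5,j=6: acc = 310+30 = 340
m=5,j=7: acc = 340+35 = 375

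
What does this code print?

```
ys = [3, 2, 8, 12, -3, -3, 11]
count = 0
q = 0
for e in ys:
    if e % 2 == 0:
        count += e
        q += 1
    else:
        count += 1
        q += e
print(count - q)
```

e=3: not even, count = 0+1 = 1; q=3
e=2: even, count = 1+2 = 3; q=4
e=8: even, count = 3+8 = 11; q=5
e=12: even, count = 11+12 = 23; q=6
e=-3: not even, count = 23+1 = 24; q=3
e=-3: not even, count = 24+1 = 25; q=0
e=11: not even, count = 25+1 = 26; q=11
count-q = 26-11 = 15

15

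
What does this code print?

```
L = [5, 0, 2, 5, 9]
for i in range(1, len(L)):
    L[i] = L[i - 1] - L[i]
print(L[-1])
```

i=1: L[1] = 5-0 = 5 → [5, 5, 2, 5, 9]
i=2: L[2] = 5-2 = 3 → [5, 5, 3, 5, 9]
i=3: L[3] = 3-5 = -2 → [5, 5, 3, -2, 9]
i=4: L[4] = (-2)-9 = -11 → [5, 5, 3, -2, -11]

-11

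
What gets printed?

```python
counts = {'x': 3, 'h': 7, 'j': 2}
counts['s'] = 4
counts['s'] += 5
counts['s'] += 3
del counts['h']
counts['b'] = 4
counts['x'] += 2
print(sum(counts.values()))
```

counts['s'] = 4 → {'x': 3, 'h': 7, 'j': 2, 's': 4}
counts['s'] = 4+5 = 9 → {'x': 3, 'h': 7, 'j': 2, 's': 9}
counts['s'] = 9+3 = 12 → {'x': 3, 'h': 7, 'j': 2, 's': 12}
del 'h' → {'x': 3, 'j': 2, 's': 12}
counts['b'] = 4 → {'x': 3, 'j': 2, 's': 12, 'b': 4}
counts['x'] = 3+2 = 5 → {'x': 5, 'j': 2, 's': 12, 'b': 4}
sum of values = 23

23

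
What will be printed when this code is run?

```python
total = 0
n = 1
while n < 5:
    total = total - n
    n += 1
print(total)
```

-10

n=1: total = 0-1 = -1
n=2: total = (-1)-2 = -3
n=3: total = (-3)-3 = -6
n=4: total = (-6)-4 = -10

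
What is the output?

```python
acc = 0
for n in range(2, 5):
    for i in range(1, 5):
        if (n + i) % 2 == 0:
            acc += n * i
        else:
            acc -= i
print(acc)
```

n=2,i=1: odd sum, acc = 0-1 = -1
n=2,i=2: even sum, acc = (-1)+4 = 3
n=2,i=3: odd sum, acc = 3-3 = 0
n=2,i=4: even sum, acc = 0+8 = 8
n=3,i=1: even sum, acc = 8+3 = 11
n=3,i=2: odd sum, acc = 11-2 = 9
n=3,i=3: even sum, acc = 9+9 = 18
n=3,i=4: odd sum, acc = 18-4 = 14
n=4,i=1: odd sum, acc = 14-1 = 13
n=4,i=2: even sum, acc = 13+8 = 21
n=4,i=3: odd sum, acc = 21-3 = 18
n=4,i=4: even sum, acc = 18+16 = 34

34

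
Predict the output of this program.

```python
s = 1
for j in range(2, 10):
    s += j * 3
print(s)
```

j=2: s = 1+2*3 = 7
j=3: s = 7+3*3 = 16
j=4: s = 16+4*3 = 28
j=5: s = 28+5*3 = 43
j=6: s = 43+6*3 = 61
j=7: s = 61+7*3 = 82
j=8: s = 82+8*3 = 106
j=9: s = 106+9*3 = 133

133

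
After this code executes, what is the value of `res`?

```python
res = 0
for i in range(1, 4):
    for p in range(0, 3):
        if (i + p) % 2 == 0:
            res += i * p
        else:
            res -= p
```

3

i=1,p=0: odd sum, res = 0-0 = 0
i=1,p=1: even sum, res = 0+1 = 1
i=1,p=2: odd sum, res = 1-2 = -1
i=2,p=0: even sum, res = (-1)+0 = -1
i=2,p=1: odd sum, res = (-1)-1 = -2
i=2,p=2: even sum, res = (-2)+4 = 2
i=3,p=0: odd sum, res = 2-0 = 2
i=3,p=1: even sum, res = 2+3 = 5
i=3,p=2: odd sum, res = 5-2 = 3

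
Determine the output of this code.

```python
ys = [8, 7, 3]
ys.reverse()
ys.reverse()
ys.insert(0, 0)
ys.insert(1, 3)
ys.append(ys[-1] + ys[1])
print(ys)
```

[0, 3, 8, 7, 3, 6]

reverse → [3, 7, 8]
reverse → [8, 7, 3]
insert 0 at 0 → [0, 8, 7, 3]
insert 3 at 1 → [0, 3, 8, 7, 3]
append ys[-1]+ys[1] = 3+3 = 6 → [0, 3, 8, 7, 3, 6]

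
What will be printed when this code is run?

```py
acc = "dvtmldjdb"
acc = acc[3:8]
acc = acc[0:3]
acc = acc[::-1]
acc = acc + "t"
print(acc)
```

slice [3:8] → 'mldjd'
slice [0:3] → 'mld'
reverse → 'dlm'
+ 't' → 'dlmt'

dlmt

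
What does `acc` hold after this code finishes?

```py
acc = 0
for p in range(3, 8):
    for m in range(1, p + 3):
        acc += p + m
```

330

p=3,m=1: acc = 0+4 = 4
p=3,m=2: acc = 4+5 = 9
p=3,m=3: acc = 9+6 = 15
p=3,m=4: acc = 15+7 = 22
p=3,m=5: acc = 22+8 = 30
p=4,m=1: acc = 30+5 = 35
p=4,m=2: acc = 35+6 = 41
p=4,m=3: acc = 41+7 = 48
p=4,m=4: acc = 48+8 = 56
p=4,m=5: acc = 56+9 = 65
p=4,m=6: acc = 65+10 = 75
p=5,m=1: acc = 75+6 = 81
p=5,m=2: acc = 81+7 = 88
p=5,m=3: acc = 88+8 = 96
p=5,m=4: acc = 96+9 = 105
p=5,m=5: acc = 105+10 = 115
p=5,m=6: acc = 115+11 = 126
p=5,m=7: acc = 126+12 = 138
p=6,m=1: acc = 138+7 = 145
p=6,m=2: acc = 145+8 = 153
p=6,m=3: acc = 153+9 = 162
p=6,m=4: acc = 162+10 = 172
p=6,m=5: acc = 172+11 = 183
p=6,m=6: acc = 183+12 = 195
p=6,m=7: acc = 195+13 = 208
p=6,m=8: acc = 208+14 = 222
p=7,m=1: acc = 222+8 = 230
p=7,m=2: acc = 230+9 = 239
p=7,m=3: acc = 239+10 = 249
p=7,m=4: acc = 249+11 = 260
p=7,m=5: acc = 260+12 = 272
p=7,m=6: acc = 272+13 = 285
p=7,m=7: acc = 285+14 = 299
p=7,m=8: acc = 299+15 = 314
p=7,m=9: acc = 314+16 = 330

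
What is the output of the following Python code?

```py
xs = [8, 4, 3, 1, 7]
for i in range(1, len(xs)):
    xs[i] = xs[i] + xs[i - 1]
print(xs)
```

[8, 12, 15, 16, 23]

i=1: xs[1] = 4+8 = 12 → [8, 12, 3, 1, 7]
i=2: xs[2] = 3+12 = 15 → [8, 12, 15, 1, 7]
i=3: xs[3] = 1+15 = 16 → [8, 12, 15, 16, 7]
i=4: xs[4] = 7+16 = 23 → [8, 12, 15, 16, 23]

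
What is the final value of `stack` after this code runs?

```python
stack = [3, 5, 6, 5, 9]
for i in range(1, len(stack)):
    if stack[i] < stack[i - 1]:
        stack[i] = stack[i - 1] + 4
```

i=1: 5>=3, unchanged → [3, 5, 6, 5, 9]
i=2: 6>=5, unchanged → [3, 5, 6, 5, 9]
i=3: 5<6, stack[3] = 6+4 = 10 → [3, 5, 6, 10, 9]
i=4: 9<10, stack[4] = 10+4 = 14 → [3, 5, 6, 10, 14]

[3, 5, 6, 10, 14]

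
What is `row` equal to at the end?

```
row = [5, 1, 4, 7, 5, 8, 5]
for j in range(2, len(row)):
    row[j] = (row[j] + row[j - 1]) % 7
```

[5, 1, 5, 5, 3, 4, 2]

j=2: row[2] = (4+1)%7 = 5 → [5, 1, 5, 7, 5, 8, 5]
j=3: row[3] = (7+5)%7 = 5 → [5, 1, 5, 5, 5, 8, 5]
j=4: row[4] = (5+5)%7 = 3 → [5, 1, 5, 5, 3, 8, 5]
j=5: row[5] = (8+3)%7 = 4 → [5, 1, 5, 5, 3, 4, 5]
j=6: row[6] = (5+4)%7 = 2 → [5, 1, 5, 5, 3, 4, 2]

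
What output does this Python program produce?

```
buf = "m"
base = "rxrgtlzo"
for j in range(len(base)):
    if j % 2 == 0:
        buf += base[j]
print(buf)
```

mrrtz

j=0: add 'r' → 'mr'
j=1: skip
j=2: add 'r' → 'mrr'
j=3: skip
j=4: add 't' → 'mrrt'
j=5: skip
j=6: add 'z' → 'mrrtz'
j=7: skip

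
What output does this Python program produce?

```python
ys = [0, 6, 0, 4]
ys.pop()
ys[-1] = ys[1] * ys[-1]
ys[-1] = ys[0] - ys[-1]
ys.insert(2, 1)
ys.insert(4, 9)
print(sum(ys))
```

pop() removes 4 → [0, 6, 0]
ys[-1] = ys[1]*ys[-1] = 6*0 = 0 → [0, 6, 0]
ys[-1] = ys[0]-ys[-1] = 0-0 = 0 → [0, 6, 0]
insert 1 at 2 → [0, 6, 1, 0]
insert 9 at 4 → [0, 6, 1, 0, 9]
sum = 16

16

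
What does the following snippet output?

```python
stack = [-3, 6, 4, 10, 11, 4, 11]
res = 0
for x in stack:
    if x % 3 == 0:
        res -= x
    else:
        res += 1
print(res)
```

x=-3: %3==0, res = 0-(-3) = 3
x=6: %3==0, res = 3-6 = -3
x=4: not %3==0, res = (-3)+1 = -2
x=10: not %3==0, res = (-2)+1 = -1
x=11: not %3==0, res = (-1)+1 = 0
x=4: not %3==0, res = 0+1 = 1
x=11: not %3==0, res = 1+1 = 2

2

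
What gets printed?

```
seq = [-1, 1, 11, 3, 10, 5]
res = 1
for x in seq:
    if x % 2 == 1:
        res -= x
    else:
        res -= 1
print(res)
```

-19

x=-1: odd, res = 1-(-1) = 2
x=1: odd, res = 2-1 = 1
x=11: odd, res = 1-11 = -10
x=3: odd, res = (-10)-3 = -13
x=10: not odd, res = (-13)-1 = -14
x=5: odd, res = (-14)-5 = -19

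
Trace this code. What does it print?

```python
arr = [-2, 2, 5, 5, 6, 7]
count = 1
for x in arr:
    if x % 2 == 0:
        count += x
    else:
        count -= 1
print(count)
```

4

x=-2: even, count = 1+(-2) = -1
x=2: even, count = (-1)+2 = 1
x=5: not even, count = 1-1 = 0
x=5: not even, count = 0-1 = -1
x=6: even, count = (-1)+6 = 5
x=7: not even, count = 5-1 = 4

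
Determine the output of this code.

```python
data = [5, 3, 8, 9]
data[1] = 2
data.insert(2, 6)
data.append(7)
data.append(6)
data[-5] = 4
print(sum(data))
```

data[1] = 2 → [5, 2, 8, 9]
insert 6 at 2 → [5, 2, 6, 8, 9]
append 7 → [5, 2, 6, 8, 9, 7]
append 6 → [5, 2, 6, 8, 9, 7, 6]
data[-5] = 4 → [5, 2, 4, 8, 9, 7, 6]
sum = 41

41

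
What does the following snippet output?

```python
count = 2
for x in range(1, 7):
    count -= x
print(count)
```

-19

x=1: count = 2-1 = 1
x=2: count = 1-2 = -1
x=3: count = (-1)-3 = -4
x=4: count = (-4)-4 = -8
x=5: count = (-8)-5 = -13
x=6: count = (-13)-6 = -19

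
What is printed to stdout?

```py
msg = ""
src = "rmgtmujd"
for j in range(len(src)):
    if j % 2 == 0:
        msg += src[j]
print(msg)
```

rgmj

j=0: add 'r' → 'r'
j=1: skip
j=2: add 'g' → 'rg'
j=3: skip
j=4: add 'm' → 'rgm'
j=5: skip
j=6: add 'j' → 'rgmj'
j=7: skip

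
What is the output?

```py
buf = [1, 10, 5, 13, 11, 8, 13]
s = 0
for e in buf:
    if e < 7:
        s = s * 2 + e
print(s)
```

e=1: <7, s = 0*2+1 = 1
e=10: not <7
e=5: <7, s = 1*2+5 = 7
e=13: not <7
e=11: not <7
e=8: not <7
e=13: not <7

7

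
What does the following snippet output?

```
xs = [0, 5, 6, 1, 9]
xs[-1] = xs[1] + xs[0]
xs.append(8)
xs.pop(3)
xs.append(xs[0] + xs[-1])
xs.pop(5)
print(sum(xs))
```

xs[-1] = xs[1]+xs[0] = 5+0 = 5 → [0, 5, 6, 1, 5]
append 8 → [0, 5, 6, 1, 5, 8]
pop(3) removes 1 → [0, 5, 6, 5, 8]
append xs[0]+xs[-1] = 0+8 = 8 → [0, 5, 6, 5, 8, 8]
pop(5) removes 8 → [0, 5, 6, 5, 8]
sum = 24

24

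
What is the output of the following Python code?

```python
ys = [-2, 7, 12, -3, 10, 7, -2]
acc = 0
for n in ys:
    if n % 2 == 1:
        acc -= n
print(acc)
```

n=-2: not odd
n=7: odd, acc = 0-7 = -7
n=12: not odd
n=-3: odd, acc = (-7)-(-3) = -4
n=10: not odd
n=7: odd, acc = (-4)-7 = -11
n=-2: not odd

-11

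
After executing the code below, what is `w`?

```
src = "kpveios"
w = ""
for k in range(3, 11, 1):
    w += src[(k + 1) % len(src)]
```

'ioskpvei'

k=3: add src[4]='i' → 'i'
k=4: add src[5]='o' → 'io'
k=5: add src[6]='s' → 'ios'
k=6: add src[0]='k' → 'iosk'
k=7: add src[1]='p' → 'ioskp'
k=8: add src[2]='v' → 'ioskpv'
k=9: add src[3]='e' → 'ioskpve'
k=10: add src[4]='i' → 'ioskpvei'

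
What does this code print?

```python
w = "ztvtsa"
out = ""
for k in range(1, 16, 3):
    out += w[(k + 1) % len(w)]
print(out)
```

vavav

k=1: add w[2]='v' → 'v'
k=4: add w[5]='a' → 'va'
k=7: add w[2]='v' → 'vav'
k=10: add w[5]='a' → 'vava'
k=13: add w[2]='v' → 'vavav'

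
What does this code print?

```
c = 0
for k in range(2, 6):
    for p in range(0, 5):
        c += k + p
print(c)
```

k=2,p=0: c = 0+2 = 2
k=2,p=1: c = 2+3 = 5
k=2,p=2: c = 5+4 = 9
k=2,p=3: c = 9+5 = 14
k=2,p=4: c = 14+6 = 20
k=3,p=0: c = 20+3 = 23
k=3,p=1: c = 23+4 = 27
k=3,p=2: c = 27+5 = 32
k=3,p=3: c = 32+6 = 38
k=3,p=4: c = 38+7 = 45
k=4,p=0: c = 45+4 = 49
k=4,p=1: c = 49+5 = 54
k=4,p=2: c = 54+6 = 60
k=4,p=3: c = 60+7 = 67
k=4,p=4: c = 67+8 = 75
k=5,p=0: c = 75+5 = 80
k=5,p=1: c = 80+6 = 86
k=5,p=2: c = 86+7 = 93
k=5,p=3: c = 93+8 = 101
k=5,p=4: c = 101+9 = 110

110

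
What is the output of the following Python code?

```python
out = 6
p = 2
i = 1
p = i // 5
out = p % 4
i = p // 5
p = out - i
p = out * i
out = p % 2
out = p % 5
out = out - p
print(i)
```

0

p = 1//5 = 0
out = 0%4 = 0
i = 0//5 = 0
p = 0-0 = 0
p = 0*0 = 0
out = 0%2 = 0
out = 0%5 = 0
out = 0-0 = 0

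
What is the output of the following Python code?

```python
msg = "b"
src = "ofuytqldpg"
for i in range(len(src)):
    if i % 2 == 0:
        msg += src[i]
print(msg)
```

i=0: add 'o' → 'bo'
i=1: skip
i=2: add 'u' → 'bou'
i=3: skip
i=4: add 't' → 'bout'
i=5: skip
i=6: add 'l' → 'boutl'
i=7: skip
i=8: add 'p' → 'boutlp'
i=9: skip

boutlp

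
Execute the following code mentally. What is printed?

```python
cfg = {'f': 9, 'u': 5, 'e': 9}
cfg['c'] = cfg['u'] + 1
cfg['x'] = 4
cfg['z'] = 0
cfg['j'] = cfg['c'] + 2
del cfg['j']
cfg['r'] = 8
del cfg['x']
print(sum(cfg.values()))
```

37

cfg['c'] = cfg['u']+1 = 6 → {'f': 9, 'u': 5, 'e': 9, 'c': 6}
cfg['x'] = 4 → {'f': 9, 'u': 5, 'e': 9, 'c': 6, 'x': 4}
cfg['z'] = 0 → {'f': 9, 'u': 5, 'e': 9, 'c': 6, 'x': 4, 'z': 0}
cfg['j'] = cfg['c']+2 = 8 → {'f': 9, 'u': 5, 'e': 9, 'c': 6, 'x': 4, 'z': 0, 'j': 8}
del 'j' → {'f': 9, 'u': 5, 'e': 9, 'c': 6, 'x': 4, 'z': 0}
cfg['r'] = 8 → {'f': 9, 'u': 5, 'e': 9, 'c': 6, 'x': 4, 'z': 0, 'r': 8}
del 'x' → {'f': 9, 'u': 5, 'e': 9, 'c': 6, 'z': 0, 'r': 8}
sum of values = 37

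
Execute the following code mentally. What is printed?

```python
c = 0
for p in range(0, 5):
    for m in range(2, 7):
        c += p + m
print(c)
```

p=0,m=2: c = 0+2 = 2
p=0,m=3: c = 2+3 = 5
p=0,m=4: c = 5+4 = 9
p=0,m=5: c = 9+5 = 14
p=0,m=6: c = 14+6 = 20
p=1,m=2: c = 20+3 = 23
p=1,m=3: c = 23+4 = 27
p=1,m=4: c = 27+5 = 32
p=1,m=5: c = 32+6 = 38
p=1,m=6: c = 38+7 = 45
p=2,m=2: c = 45+4 = 49
p=2,m=3: c = 49+5 = 54
p=2,m=4: c = 54+6 = 60
p=2,m=5: c = 60+7 = 67
p=2,m=6: c = 67+8 = 75
p=3,m=2: c = 75+5 = 80
p=3,m=3: c = 80+6 = 86
p=3,m=4: c = 86+7 = 93
p=3,m=5: c = 93+8 = 101
p=3,m=6: c = 101+9 = 110
p=4,m=2: c = 110+6 = 116
p=4,m=3: c = 116+7 = 123
p=4,m=4: c = 123+8 = 131
p=4,m=5: c = 131+9 = 140
p=4,m=6: c = 140+10 = 150

150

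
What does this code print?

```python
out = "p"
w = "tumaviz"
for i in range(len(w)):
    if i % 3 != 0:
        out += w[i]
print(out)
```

i=0: skip
i=1: add 'u' → 'pu'
i=2: add 'm' → 'pum'
i=3: skip
i=4: add 'v' → 'pumv'
i=5: add 'i' → 'pumvi'
i=6: skip

pumvi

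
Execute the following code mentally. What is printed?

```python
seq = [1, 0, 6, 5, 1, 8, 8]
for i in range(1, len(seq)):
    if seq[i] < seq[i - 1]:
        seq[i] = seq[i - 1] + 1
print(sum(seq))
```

40

i=1: 0<1, seq[1] = 1+1 = 2 → [1, 2, 6, 5, 1, 8, 8]
i=2: 6>=2, unchanged → [1, 2, 6, 5, 1, 8, 8]
i=3: 5<6, seq[3] = 6+1 = 7 → [1, 2, 6, 7, 1, 8, 8]
i=4: 1<7, seq[4] = 7+1 = 8 → [1, 2, 6, 7, 8, 8, 8]
i=5: 8>=8, unchanged → [1, 2, 6, 7, 8, 8, 8]
i=6: 8>=8, unchanged → [1, 2, 6, 7, 8, 8, 8]
sum = 40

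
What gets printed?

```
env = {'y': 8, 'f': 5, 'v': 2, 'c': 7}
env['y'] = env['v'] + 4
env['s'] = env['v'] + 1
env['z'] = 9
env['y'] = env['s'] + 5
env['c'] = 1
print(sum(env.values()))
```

28

env['y'] = env['v']+4 = 6 → {'y': 6, 'f': 5, 'v': 2, 'c': 7}
env['s'] = env['v']+1 = 3 → {'y': 6, 'f': 5, 'v': 2, 'c': 7, 's': 3}
env['z'] = 9 → {'y': 6, 'f': 5, 'v': 2, 'c': 7, 's': 3, 'z': 9}
env['y'] = env['s']+5 = 8 → {'y': 8, 'f': 5, 'v': 2, 'c': 7, 's': 3, 'z': 9}
env['c'] = 1 → {'y': 8, 'f': 5, 'v': 2, 'c': 1, 's': 3, 'z': 9}
sum of values = 28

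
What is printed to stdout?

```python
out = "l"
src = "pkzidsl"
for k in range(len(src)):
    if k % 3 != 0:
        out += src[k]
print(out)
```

k=0: skip
k=1: add 'k' → 'lk'
k=2: add 'z' → 'lkz'
k=3: skip
k=4: add 'd' → 'lkzd'
k=5: add 's' → 'lkzds'
k=6: skip

lkzds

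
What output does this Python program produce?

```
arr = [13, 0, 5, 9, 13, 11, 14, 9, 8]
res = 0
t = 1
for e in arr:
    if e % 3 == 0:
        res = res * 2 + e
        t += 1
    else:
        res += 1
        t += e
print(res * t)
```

e=13: not %3==0, res = 0+1 = 1; t=14
e=0: %3==0, res = 1*2+0 = 2; t=15
e=5: not %3==0, res = 2+1 = 3; t=20
e=9: %3==0, res = 3*2+9 = 15; t=21
e=13: not %3==0, res = 15+1 = 16; t=34
e=11: not %3==0, res = 16+1 = 17; t=45
e=14: not %3==0, res = 17+1 = 18; t=59
e=9: %3==0, res = 18*2+9 = 45; t=60
e=8: not %3==0, res = 45+1 = 46; t=68
res*t = 46*68 = 3128

3128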